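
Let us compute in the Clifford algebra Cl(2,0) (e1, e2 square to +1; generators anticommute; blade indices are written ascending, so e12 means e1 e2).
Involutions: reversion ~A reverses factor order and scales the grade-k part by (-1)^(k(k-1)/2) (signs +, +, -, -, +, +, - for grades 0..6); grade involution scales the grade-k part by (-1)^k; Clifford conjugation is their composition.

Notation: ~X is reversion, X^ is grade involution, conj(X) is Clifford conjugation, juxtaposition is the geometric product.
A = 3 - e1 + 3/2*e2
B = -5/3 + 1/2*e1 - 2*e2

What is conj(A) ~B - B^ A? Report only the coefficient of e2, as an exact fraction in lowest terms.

first term: -3/2 - 1/6*e1 - 7/2*e2 - 5/4*e12
second term: -3/2 + 1/6*e1 + 7/2*e2 + 5/4*e12
Answer: -7


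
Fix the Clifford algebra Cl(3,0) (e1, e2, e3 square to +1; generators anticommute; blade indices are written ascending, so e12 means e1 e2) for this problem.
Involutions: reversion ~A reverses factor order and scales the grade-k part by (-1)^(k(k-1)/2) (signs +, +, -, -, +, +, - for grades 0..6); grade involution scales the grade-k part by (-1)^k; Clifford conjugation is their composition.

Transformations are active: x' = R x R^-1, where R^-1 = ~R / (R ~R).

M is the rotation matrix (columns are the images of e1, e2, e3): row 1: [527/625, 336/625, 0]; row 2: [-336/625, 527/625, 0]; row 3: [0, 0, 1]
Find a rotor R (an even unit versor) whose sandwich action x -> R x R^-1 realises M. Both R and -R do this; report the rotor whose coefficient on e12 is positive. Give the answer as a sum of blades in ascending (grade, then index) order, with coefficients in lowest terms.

Method: write R = a + b12*e12 + b13*e13 + b23*e23 with a^2 + b12^2 + b13^2 + b23^2 = 1 (so R^-1 = ~R). Expanding the columns R e_j ~R gives tr M = 4a^2 - 1 and, from the antisymmetric part, M21 - M12 = -4a*b12, M13 - M31 = 4a*b13, M32 - M23 = -4a*b23.
Here tr M = 1679/625, so a^2 = (1 + tr M)/4 = 576/625 and a = ±24/25. Taking a = 24/25: M21 - M12 = -672/625, M13 - M31 = 0, M32 - M23 = 0, giving b12 = 7/25, b13 = 0, b23 = 0, i.e. R = 24/25 + 7/25*e12.
Its e12 coefficient is already positive.
Answer: 24/25 + 7/25*e12. Why the constraint matters: R and -R act identically through the sandwich — M has trace 1679/625 either way — so only the sign condition on e12 picks one of the two preimages.


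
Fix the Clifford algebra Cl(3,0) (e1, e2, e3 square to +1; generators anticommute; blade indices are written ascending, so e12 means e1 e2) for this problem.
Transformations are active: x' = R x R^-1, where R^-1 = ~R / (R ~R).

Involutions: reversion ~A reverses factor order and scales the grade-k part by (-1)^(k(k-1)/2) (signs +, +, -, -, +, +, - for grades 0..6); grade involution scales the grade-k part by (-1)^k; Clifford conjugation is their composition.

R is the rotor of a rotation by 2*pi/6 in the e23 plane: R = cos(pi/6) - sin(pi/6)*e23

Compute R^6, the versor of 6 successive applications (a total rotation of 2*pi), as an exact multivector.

Half-angle bookkeeping: 6 applications in e23 add up to rotor phase 6*pi/6 = pi, so R^6 = cos(pi) - sin(pi)*e23.
cos(pi) = -1 and sin(pi) = 0, so R^6 = -1. The total rotation 2*pi is 1 full turn, so every vector returns to itself, yet the rotor is -1, on the OTHER sheet of the double cover (an odd number of 2*pi turns).
Answer: -1


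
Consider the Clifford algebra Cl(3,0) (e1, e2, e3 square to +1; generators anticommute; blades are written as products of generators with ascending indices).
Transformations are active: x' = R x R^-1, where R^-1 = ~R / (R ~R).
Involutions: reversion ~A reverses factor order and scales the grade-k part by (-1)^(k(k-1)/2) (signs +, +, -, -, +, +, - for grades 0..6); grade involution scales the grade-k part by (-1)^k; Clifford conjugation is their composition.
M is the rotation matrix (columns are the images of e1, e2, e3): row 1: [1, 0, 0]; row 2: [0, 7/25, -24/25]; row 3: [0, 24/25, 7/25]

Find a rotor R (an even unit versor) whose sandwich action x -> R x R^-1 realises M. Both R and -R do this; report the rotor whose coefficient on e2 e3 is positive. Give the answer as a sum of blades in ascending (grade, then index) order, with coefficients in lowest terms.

Method: write R = a + b12*e1 e2 + b13*e1 e3 + b23*e2 e3 with a^2 + b12^2 + b13^2 + b23^2 = 1 (so R^-1 = ~R). Expanding the columns R e_j ~R gives tr M = 4a^2 - 1 and, from the antisymmetric part, M21 - M12 = -4a*b12, M13 - M31 = 4a*b13, M32 - M23 = -4a*b23.
Here tr M = 39/25, so a^2 = (1 + tr M)/4 = 16/25 and a = ±4/5. Taking a = 4/5: M21 - M12 = 0, M13 - M31 = 0, M32 - M23 = 48/25, giving b12 = 0, b13 = 0, b23 = -3/5, i.e. R = 4/5 - 3/5*e2 e3.
Its e2 e3 coefficient is negative, so report the other preimage -R.
Answer: -4/5 + 3/5*e2 e3. Key observation: the double cover Spin(3) -> SO(3) sends R and -R to the same matrix (trace 39/25 here), so the stated sign of the e2 e3 coefficient is what selects one sheet.


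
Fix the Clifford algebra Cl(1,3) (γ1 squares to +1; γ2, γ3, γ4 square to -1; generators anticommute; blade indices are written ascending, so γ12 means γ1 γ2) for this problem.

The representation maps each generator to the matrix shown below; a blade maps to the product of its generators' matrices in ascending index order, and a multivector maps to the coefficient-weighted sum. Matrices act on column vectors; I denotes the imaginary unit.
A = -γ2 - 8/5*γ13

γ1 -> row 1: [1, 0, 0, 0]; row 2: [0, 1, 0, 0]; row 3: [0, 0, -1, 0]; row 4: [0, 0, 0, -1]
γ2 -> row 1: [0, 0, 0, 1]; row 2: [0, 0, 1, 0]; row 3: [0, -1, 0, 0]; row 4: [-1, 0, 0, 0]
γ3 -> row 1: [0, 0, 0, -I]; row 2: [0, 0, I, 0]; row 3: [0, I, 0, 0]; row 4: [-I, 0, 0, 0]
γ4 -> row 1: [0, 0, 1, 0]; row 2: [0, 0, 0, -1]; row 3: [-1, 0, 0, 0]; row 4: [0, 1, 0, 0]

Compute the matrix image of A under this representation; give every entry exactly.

Bivector images (products of the table entries): rho(γ13) = rho(γ1)rho(γ3) = row 1: [0, 0, 0, -I]; row 2: [0, 0, I, 0]; row 3: [0, -I, 0, 0]; row 4: [I, 0, 0, 0].
M = (-1)*rho(γ2) + (-8/5)*rho(γ13), summed entrywise:
Answer: row 1: [0, 0, 0, -1 + 8*I/5]; row 2: [0, 0, -1 - 8*I/5, 0]; row 3: [0, 1 + 8*I/5, 0, 0]; row 4: [1 - 8*I/5, 0, 0, 0]


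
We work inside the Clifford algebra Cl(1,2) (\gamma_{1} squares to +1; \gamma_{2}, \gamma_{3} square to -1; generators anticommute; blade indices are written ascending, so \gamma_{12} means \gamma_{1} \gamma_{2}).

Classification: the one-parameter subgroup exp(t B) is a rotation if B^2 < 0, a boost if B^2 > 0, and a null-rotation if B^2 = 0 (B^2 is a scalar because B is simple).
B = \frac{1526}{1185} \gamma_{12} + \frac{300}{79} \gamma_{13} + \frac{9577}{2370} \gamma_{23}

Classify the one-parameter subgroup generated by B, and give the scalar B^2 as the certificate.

B^2 term by term: the squares give (\frac{1526}{1185})^2*(\gamma_{12})^2 + (\frac{300}{79})^2*(\gamma_{13})^2 + (\frac{9577}{2370})^2*(\gamma_{23})^2 = \frac{2328676}{1404225}*(+1) + \frac{90000}{6241}*(+1) + \frac{91718929}{5616900}*(-1) = -\frac{1}{4} (each basis 2-blade squares to minus the product of its generators' squares); cross terms between blades sharing an index anticommute and cancel. So B^2 = -\frac{1}{4}.
Answer: rotation, certificate B^2 = -\frac{1}{4}. Check the certificate: B^2 = -\frac{1}{4}, and that sign is decisive whatever form B takes.


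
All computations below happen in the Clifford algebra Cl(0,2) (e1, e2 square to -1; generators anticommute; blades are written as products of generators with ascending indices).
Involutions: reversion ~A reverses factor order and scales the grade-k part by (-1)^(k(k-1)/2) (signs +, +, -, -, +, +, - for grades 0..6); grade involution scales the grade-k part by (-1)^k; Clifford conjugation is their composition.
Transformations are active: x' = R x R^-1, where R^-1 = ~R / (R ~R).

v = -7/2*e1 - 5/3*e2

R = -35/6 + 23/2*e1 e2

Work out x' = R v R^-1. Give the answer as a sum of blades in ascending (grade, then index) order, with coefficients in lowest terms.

~R = -35/6 - 23/2*e1 e2, and R ~R = 2993/18, so R^-1 = ~R / (2993/18).
R v = 475/12*e1 - 1099/36*e2
Answer: 2163/2993*e1 + 68395/17958*e2


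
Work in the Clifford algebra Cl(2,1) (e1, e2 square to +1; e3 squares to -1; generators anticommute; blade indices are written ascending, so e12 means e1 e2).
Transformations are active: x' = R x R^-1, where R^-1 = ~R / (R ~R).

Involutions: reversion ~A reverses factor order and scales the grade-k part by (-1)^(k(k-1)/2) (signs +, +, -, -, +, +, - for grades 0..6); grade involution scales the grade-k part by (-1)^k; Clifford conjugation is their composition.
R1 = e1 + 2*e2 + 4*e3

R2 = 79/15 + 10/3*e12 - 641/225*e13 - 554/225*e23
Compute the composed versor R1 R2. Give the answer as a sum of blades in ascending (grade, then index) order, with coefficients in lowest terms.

Distribute over the terms of R1 (each basis-blade product reordered to ascending indices, repeated generators contracted through their squares):
(e1) R2 = 79/15*e1 + 10/3*e2 - 641/225*e3 - 554/225*e123
(2*e2) R2 = -20/3*e1 + 158/15*e2 - 1108/225*e3 + 1282/225*e123
(4*e3) R2 = -2564/225*e1 - 2216/225*e2 + 316/15*e3 + 40/3*e123
Summing the partial products and collecting blades:
Answer: -2879/225*e1 + 904/225*e2 + 997/75*e3 + 3728/225*e123


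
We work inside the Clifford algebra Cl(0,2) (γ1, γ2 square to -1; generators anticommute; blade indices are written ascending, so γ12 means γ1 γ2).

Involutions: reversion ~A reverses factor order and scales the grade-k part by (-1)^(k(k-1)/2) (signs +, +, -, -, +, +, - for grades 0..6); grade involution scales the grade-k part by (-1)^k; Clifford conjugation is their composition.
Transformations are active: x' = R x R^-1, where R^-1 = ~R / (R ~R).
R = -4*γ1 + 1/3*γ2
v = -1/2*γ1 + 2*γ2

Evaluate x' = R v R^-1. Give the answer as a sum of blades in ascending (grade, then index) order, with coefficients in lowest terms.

~R = -4*γ1 + 1/3*γ2, and R ~R = -145/9, so R^-1 = ~R / (-145/9).
R v = -8/3 - 47/6*γ12
Answer: -239/290*γ1 - 274/145*γ2


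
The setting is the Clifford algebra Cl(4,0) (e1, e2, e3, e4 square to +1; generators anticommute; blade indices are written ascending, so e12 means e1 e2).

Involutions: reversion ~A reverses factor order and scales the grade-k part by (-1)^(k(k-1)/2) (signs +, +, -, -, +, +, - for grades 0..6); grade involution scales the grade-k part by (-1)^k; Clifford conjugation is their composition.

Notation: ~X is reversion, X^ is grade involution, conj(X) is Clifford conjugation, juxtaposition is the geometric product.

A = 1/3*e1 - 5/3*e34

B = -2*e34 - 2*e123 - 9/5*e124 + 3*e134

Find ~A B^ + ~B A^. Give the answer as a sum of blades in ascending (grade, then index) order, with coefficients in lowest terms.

first term: 10/3 + 5*e1 + 2/3*e23 + 3/5*e24 - e34 + 3*e123 - 10/3*e124 - 2/3*e134
second term: 10/3 - 5*e1 - 2/3*e23 - 3/5*e24 + e34 + 3*e123 - 10/3*e124 - 2/3*e134
Answer: 20/3 + 6*e123 - 20/3*e124 - 4/3*e134


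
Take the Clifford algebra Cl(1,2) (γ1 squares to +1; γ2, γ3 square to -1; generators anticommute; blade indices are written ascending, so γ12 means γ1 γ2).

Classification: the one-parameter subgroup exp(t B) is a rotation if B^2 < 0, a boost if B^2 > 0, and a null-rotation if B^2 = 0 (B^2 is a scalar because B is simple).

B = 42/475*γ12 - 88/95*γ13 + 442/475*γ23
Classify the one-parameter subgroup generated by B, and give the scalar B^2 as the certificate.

B^2 term by term: the squares give (42/475)^2*(γ12)^2 + (-88/95)^2*(γ13)^2 + (442/475)^2*(γ23)^2 = 1764/225625*(+1) + 7744/9025*(+1) + 195364/225625*(-1) = 0 (each basis 2-blade squares to minus the product of its generators' squares); cross terms between blades sharing an index anticommute and cancel. So B^2 = 0.
Answer: null-rotation, certificate B^2 = 0. Check the certificate: B^2 = 0, and that sign is decisive whatever form B takes.


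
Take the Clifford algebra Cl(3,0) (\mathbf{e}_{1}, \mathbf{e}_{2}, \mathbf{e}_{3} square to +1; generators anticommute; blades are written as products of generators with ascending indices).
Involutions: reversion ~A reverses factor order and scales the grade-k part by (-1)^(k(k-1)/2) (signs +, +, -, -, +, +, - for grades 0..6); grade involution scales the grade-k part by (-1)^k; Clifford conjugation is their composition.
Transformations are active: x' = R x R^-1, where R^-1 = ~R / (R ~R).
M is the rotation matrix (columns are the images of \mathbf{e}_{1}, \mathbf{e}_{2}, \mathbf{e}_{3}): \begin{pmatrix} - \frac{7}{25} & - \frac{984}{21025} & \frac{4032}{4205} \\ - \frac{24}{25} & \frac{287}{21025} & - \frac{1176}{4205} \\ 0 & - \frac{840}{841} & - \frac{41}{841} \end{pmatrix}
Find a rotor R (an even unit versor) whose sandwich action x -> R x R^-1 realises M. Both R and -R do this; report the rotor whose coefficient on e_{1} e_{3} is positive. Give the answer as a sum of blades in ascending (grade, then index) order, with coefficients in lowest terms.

Method: write R = a + b12*e_{1} e_{2} + b13*e_{1} e_{3} + b23*e_{2} e_{3} with a^2 + b12^2 + b13^2 + b23^2 = 1 (so R^-1 = ~R). Expanding the columns R e_j ~R gives tr M = 4a^2 - 1 and, from the antisymmetric part, M21 - M12 = -4a*b12, M13 - M31 = 4a*b13, M32 - M23 = -4a*b23.
Here tr M = -\frac{265}{841}, so a^2 = (1 + tr M)/4 = \frac{144}{841} and a = ±\frac{12}{29}. Taking a = \frac{12}{29}: M21 - M12 = -\frac{768}{841}, M13 - M31 = \frac{4032}{4205}, M32 - M23 = -\frac{3024}{4205}, giving b12 = \frac{16}{29}, b13 = \frac{84}{145}, b23 = \frac{63}{145}, i.e. R = \frac{12}{29} + \frac{16}{29} e_{1} e_{2} + \frac{84}{145} e_{1} e_{3} + \frac{63}{145} e_{2} e_{3}.
Its e_{1} e_{3} coefficient is already positive.
Answer: \frac{12}{29} + \frac{16}{29} e_{1} e_{2} + \frac{84}{145} e_{1} e_{3} + \frac{63}{145} e_{2} e_{3}. Note: both R and -R realise this M (trace -\frac{265}{841}); the covering map identifies them, and the e_{1} e_{3}-coefficient sign is the tie-breaker.


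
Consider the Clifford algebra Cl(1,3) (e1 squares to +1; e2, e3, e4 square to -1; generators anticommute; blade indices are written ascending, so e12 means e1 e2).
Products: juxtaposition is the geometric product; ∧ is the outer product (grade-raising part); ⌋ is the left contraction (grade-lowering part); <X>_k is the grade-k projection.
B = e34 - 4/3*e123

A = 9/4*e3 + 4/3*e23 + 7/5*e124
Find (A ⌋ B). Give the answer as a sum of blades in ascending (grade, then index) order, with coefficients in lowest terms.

step 1: 16/9*e1 - 9/4*e4 + 3*e12
Answer: 16/9*e1 - 9/4*e4 + 3*e12


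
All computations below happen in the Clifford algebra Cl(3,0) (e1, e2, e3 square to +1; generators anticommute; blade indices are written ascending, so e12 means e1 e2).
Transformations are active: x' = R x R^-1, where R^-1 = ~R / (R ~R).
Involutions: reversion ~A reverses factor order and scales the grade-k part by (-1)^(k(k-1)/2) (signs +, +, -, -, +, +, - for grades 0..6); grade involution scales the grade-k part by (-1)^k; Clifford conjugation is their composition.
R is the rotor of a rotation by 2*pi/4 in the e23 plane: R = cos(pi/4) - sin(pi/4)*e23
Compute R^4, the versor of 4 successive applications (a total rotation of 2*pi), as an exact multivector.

Rotor phase runs at HALF the rotation angle; powers of one rotor simply add phase, so after 4 steps in e23 the phase is 4*pi/4 = pi and R^4 = cos(pi) - sin(pi)*e23.
cos(pi) = -1 and sin(pi) = 0, so R^4 = -1. The total rotation 2*pi is 1 full turn, so every vector returns to itself, yet the rotor is -1, on the OTHER sheet of the double cover (an odd number of 2*pi turns).
Answer: -1


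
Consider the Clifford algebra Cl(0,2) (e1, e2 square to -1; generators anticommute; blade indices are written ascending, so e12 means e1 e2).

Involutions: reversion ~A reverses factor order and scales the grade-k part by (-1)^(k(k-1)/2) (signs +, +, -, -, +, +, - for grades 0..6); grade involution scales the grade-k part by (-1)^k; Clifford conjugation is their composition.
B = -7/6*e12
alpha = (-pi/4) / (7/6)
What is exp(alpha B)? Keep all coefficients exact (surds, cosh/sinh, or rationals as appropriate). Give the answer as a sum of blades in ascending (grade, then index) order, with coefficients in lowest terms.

B^2 = (-7/6)^2*(e12)^2 = 49/36*(-1) = -49/36 (a basis 2-blade squares to minus the product of its generators' squares).
B^2 = -49/36 — B^2 < 0, so the exponential closes trigonometrically: l = 7/6, alpha*l = -pi/4, so exp(alpha B) = cos(-pi/4) + (sin(-pi/4)/(7/6))*B = sqrt(2)/2 + (-3*sqrt(2)/7)*B.
Answer: sqrt(2)/2 + sqrt(2)/2*e12


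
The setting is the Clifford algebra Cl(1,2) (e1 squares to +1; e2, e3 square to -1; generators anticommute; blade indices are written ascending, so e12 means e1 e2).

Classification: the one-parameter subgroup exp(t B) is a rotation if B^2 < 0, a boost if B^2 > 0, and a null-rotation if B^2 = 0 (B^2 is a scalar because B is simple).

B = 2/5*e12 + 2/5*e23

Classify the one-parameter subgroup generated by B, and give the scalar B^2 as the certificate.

B^2 term by term: the squares give (2/5)^2*(e12)^2 + (2/5)^2*(e23)^2 = 4/25*(+1) + 4/25*(-1) = 0 (each basis 2-blade squares to minus the product of its generators' squares); cross terms between blades sharing an index anticommute and cancel. So B^2 = 0.
Answer: null-rotation, certificate B^2 = 0. The scalar 0 is the complete invariant here: its sign names the subgroup type.


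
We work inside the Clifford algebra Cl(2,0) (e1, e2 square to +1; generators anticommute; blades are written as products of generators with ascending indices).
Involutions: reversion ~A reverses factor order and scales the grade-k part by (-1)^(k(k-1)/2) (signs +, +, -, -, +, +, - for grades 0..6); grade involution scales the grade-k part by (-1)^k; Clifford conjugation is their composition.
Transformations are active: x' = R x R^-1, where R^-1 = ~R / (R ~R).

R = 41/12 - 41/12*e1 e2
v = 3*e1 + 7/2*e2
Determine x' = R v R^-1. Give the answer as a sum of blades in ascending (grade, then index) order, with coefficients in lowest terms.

~R = 41/12 + 41/12*e1 e2, and R ~R = 1681/72, so R^-1 = ~R / (1681/72).
R v = -41/24*e1 + 533/24*e2
Answer: -7/2*e1 + 3*e2


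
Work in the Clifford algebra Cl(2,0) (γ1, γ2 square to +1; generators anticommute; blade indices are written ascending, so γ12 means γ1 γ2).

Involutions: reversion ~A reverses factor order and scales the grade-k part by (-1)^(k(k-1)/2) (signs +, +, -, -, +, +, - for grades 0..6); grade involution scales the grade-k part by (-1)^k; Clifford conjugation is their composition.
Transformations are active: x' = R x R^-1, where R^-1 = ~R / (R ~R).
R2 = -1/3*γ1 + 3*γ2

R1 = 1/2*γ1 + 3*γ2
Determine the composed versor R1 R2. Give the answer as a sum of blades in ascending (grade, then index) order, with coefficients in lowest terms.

Distribute over the terms of R1 (each basis-blade product reordered to ascending indices, repeated generators contracted through their squares):
(1/2*γ1) R2 = -1/6 + 3/2*γ12
(3*γ2) R2 = 9 + γ12
Summing the partial products and collecting blades:
Answer: 53/6 + 5/2*γ12


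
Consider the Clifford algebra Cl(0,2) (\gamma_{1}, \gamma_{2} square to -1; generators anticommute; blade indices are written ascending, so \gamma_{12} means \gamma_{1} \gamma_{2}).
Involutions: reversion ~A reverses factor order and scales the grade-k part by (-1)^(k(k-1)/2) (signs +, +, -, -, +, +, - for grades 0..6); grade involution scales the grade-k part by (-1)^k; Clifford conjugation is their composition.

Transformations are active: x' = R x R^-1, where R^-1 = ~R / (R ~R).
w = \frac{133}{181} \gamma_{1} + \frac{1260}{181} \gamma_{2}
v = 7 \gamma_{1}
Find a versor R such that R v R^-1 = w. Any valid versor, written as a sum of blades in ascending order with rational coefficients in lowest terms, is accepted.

A norm check does it: q(v) = q(w) = -49, hence R = v + w = \frac{1400}{181} \gamma_{1} + \frac{1260}{181} \gamma_{2} realises the map — parallel part kept, (v - w)/2 negated, v carried to w.
Answer: \frac{1400}{181} \gamma_{1} + \frac{1260}{181} \gamma_{2}


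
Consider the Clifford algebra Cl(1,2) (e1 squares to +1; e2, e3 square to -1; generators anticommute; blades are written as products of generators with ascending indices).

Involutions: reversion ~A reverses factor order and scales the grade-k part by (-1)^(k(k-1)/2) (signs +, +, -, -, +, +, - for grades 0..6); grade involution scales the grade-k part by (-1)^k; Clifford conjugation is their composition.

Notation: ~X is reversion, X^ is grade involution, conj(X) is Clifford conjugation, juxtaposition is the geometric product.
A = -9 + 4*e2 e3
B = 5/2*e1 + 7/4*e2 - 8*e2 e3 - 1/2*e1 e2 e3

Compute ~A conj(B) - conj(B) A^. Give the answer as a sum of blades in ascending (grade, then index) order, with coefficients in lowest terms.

first term: 32 + 41/2*e1 + 63/4*e2 + 7*e3 - 72*e2 e3 + 29/2*e1 e2 e3
second term: -32 + 49/2*e1 + 63/4*e2 + 7*e3 - 72*e2 e3 - 11/2*e1 e2 e3
Answer: 64 - 4*e1 + 20*e1 e2 e3


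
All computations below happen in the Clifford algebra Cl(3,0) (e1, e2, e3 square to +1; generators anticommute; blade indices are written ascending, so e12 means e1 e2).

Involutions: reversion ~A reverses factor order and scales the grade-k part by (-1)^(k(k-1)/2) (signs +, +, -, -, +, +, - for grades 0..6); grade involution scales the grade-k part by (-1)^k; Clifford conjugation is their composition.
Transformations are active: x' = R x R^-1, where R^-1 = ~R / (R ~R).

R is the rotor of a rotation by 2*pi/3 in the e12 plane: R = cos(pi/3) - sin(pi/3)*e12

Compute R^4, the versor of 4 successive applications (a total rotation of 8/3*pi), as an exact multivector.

Because a rotor carries half the rotation angle, composing 4 copies of this e12-plane rotor multiplies the phase: 4*(pi/3) = 4*pi/3, hence R^4 = cos(4*pi/3) - sin(4*pi/3)*e12.
cos(4*pi/3) = -1/2 and sin(4*pi/3) = -sqrt(3)/2, so R^4 = -1/2 + sqrt(3)/2*e12. The net rotation is 2/3*pi (after discarding 1 full turn, each of which contributes a factor -1 to the rotor); the rotor keeps the half-angle phase exactly.
Answer: -1/2 + sqrt(3)/2*e12


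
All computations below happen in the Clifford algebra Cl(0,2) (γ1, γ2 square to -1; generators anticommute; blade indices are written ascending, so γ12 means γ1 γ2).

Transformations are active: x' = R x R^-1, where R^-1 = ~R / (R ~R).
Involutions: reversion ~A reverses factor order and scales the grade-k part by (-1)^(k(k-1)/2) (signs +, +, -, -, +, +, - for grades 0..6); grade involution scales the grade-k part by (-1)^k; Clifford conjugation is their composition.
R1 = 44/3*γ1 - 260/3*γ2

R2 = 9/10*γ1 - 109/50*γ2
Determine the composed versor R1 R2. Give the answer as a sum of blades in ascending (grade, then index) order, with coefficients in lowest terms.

Distribute over the terms of R1 (each basis-blade product reordered to ascending indices, repeated generators contracted through their squares):
(44/3*γ1) R2 = -66/5 - 2398/75*γ12
(-260/3*γ2) R2 = -2834/15 + 78*γ12
Summing the partial products and collecting blades:
Answer: -3032/15 + 3452/75*γ12


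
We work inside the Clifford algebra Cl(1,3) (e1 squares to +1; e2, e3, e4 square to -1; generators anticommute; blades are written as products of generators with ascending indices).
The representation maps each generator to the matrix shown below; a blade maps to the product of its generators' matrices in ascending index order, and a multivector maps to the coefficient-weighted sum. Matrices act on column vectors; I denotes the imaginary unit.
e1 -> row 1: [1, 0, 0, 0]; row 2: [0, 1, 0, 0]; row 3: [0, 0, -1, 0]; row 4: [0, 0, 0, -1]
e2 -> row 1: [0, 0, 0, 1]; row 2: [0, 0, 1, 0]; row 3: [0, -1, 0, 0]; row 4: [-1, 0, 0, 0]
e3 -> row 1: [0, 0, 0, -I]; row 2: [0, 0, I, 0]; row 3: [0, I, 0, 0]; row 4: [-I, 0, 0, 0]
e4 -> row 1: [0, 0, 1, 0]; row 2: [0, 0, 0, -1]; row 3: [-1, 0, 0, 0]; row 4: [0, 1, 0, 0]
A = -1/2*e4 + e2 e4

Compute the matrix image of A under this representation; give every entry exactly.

Bivector images (products of the table entries): rho(e2 e4) = rho(e2)rho(e4) = row 1: [0, 1, 0, 0]; row 2: [-1, 0, 0, 0]; row 3: [0, 0, 0, 1]; row 4: [0, 0, -1, 0].
M = (-1/2)*rho(e4) + (1)*rho(e2 e4), summed entrywise:
Answer: row 1: [0, 1, -1/2, 0]; row 2: [-1, 0, 0, 1/2]; row 3: [1/2, 0, 0, 1]; row 4: [0, -1/2, -1, 0]


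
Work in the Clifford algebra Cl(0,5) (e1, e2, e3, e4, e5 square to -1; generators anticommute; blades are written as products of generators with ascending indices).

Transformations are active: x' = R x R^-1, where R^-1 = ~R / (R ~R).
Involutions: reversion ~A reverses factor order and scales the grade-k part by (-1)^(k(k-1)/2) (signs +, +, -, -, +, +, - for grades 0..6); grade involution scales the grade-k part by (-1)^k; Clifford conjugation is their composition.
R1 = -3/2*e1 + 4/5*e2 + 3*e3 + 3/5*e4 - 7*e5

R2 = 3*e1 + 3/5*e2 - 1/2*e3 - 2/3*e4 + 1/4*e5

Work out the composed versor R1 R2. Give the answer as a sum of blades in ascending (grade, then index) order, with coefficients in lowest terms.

Distribute over the terms of R1 (each basis-blade product reordered to ascending indices, repeated generators contracted through their squares):
(-3/2*e1) R2 = 9/2 - 9/10*e1 e2 + 3/4*e1 e3 + e1 e4 - 3/8*e1 e5
(4/5*e2) R2 = -12/25 - 12/5*e1 e2 - 2/5*e2 e3 - 8/15*e2 e4 + 1/5*e2 e5
(3*e3) R2 = 3/2 - 9*e1 e3 - 9/5*e2 e3 - 2*e3 e4 + 3/4*e3 e5
(3/5*e4) R2 = 2/5 - 9/5*e1 e4 - 9/25*e2 e4 + 3/10*e3 e4 + 3/20*e4 e5
(-7*e5) R2 = 7/4 + 21*e1 e5 + 21/5*e2 e5 - 7/2*e3 e5 - 14/3*e4 e5
Summing the partial products and collecting blades:
Answer: 767/100 - 33/10*e1 e2 - 33/4*e1 e3 - 4/5*e1 e4 + 165/8*e1 e5 - 11/5*e2 e3 - 67/75*e2 e4 + 22/5*e2 e5 - 17/10*e3 e4 - 11/4*e3 e5 - 271/60*e4 e5


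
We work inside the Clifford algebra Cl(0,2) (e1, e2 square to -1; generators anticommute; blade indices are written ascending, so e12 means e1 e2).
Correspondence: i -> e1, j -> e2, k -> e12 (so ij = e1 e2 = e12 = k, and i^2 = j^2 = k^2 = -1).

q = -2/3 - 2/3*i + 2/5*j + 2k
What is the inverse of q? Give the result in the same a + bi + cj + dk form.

In blades: q = -2/3 - 2/3*e1 + 2/5*e2 + 2*e12.
With qbar = -2/3 + 2/3*e1 - 2/5*e2 - 2*e12 (scalar fixed, mapped units negated), q qbar = 1136/225 (the sum of squared coefficients), so q^-1 = qbar / (1136/225) = -75/568 + 75/568*e1 - 45/568*e2 - 225/568*e12; translating back:
Answer: -75/568 + 75/568*i - 45/568*j - 225/568*k


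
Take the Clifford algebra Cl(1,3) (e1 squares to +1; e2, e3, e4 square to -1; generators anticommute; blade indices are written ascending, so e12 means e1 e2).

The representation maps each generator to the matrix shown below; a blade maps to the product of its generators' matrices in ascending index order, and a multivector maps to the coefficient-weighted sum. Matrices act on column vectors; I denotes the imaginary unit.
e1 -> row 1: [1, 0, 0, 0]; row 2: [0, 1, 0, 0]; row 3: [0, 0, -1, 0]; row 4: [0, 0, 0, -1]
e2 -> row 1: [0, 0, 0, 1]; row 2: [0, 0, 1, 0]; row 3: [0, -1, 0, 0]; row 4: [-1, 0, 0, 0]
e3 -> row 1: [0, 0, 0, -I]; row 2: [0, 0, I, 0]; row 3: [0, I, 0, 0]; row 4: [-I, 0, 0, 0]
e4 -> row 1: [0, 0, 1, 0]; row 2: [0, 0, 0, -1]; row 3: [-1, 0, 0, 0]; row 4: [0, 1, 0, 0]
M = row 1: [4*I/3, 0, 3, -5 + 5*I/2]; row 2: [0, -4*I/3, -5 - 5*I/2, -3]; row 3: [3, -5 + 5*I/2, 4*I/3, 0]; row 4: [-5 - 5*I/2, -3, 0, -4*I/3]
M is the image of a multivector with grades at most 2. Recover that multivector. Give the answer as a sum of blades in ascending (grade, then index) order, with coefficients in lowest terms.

Method: the blade images are trace-orthogonal — tr(rho(e_A) rho(e_B)^-1) = 4 if A = B and 0 otherwise — and rho(e_A)^-1 = (e_A)^2 * rho(e_A) with (e_A)^2 = +1 or -1, so the coefficient of e_A in the preimage is (e_A)^2 * tr(M rho(e_A))/4.
Nonzero projections over blades of grade <= 2: e12: (e12)^2 = +1, tr(M rho(e12)) = -20, coefficient -5; e13: (e13)^2 = +1, tr(M rho(e13)) = -10, coefficient -5/2; e14: (e14)^2 = +1, tr(M rho(e14)) = 12, coefficient 3; e23: (e23)^2 = -1, tr(M rho(e23)) = 16/3, coefficient -4/3. Every other blade of grade <= 2 projects to 0.
Answer: -5*e12 - 5/2*e13 + 3*e14 - 4/3*e23


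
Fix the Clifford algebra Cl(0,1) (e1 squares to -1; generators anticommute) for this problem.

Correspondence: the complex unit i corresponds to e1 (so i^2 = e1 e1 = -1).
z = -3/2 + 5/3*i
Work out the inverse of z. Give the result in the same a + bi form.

In blades: z = -3/2 + 5/3*e1.
With qbar = -3/2 - 5/3*e1 (scalar fixed, mapped units negated), z qbar = 181/36 (the sum of squared coefficients), so z^-1 = qbar / (181/36) = -54/181 - 60/181*e1; translating back:
Answer: -54/181 - 60/181*i


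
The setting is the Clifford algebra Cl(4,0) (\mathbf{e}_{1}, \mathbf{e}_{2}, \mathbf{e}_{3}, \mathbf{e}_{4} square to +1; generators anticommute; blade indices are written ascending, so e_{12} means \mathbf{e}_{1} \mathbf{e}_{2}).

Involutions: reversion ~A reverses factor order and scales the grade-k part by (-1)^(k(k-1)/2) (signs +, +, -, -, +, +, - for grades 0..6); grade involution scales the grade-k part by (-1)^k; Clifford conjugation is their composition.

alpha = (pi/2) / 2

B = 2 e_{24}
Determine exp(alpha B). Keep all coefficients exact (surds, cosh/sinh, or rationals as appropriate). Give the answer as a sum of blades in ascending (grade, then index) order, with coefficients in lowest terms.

B^2 = (2)^2*(e_{24})^2 = 4*(-1) = -4 (a basis 2-blade squares to minus the product of its generators' squares).
B^2 = -4 — circular case — the even/odd split gives cos and sin: l = 2, alpha*l = \frac{\pi}{2}, so exp(alpha B) = cos(\frac{\pi}{2}) + (sin(\frac{\pi}{2})/2)*B = 0 + (\frac{1}{2})*B.
Answer: e_{24}


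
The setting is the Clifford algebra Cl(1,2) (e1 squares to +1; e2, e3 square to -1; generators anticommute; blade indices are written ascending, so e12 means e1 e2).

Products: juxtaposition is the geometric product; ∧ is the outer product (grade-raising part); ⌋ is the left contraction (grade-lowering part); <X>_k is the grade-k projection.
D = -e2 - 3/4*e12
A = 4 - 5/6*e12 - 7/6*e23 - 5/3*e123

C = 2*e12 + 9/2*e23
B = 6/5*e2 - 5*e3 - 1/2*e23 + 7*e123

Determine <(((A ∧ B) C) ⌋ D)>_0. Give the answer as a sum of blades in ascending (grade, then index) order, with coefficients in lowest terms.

step 1: 24/5*e2 - 20*e3 - 2*e23 + 193/6*e123
step 2: 9 - 2703/20*e1 - 90*e2 + 641/15*e3 - 4*e13 - 40*e123
step 3: -90 + 135/2*e1 + 7389/80*e2 - 27/4*e12
step 4: -90
Answer: -90


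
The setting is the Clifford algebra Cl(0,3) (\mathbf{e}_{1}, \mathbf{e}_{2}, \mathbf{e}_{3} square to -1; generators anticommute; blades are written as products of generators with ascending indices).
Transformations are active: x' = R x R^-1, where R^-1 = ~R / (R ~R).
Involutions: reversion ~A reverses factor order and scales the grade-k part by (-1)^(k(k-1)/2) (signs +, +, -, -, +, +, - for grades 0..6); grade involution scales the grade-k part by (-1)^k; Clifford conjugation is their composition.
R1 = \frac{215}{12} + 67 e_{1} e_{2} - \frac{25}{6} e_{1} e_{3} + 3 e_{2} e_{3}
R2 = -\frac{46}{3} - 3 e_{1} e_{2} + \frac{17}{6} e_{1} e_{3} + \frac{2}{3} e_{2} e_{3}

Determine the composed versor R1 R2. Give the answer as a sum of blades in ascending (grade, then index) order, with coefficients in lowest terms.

Distribute over the terms of R1 (each basis-blade product reordered to ascending indices, repeated generators contracted through their squares):
(\frac{215}{12}) R2 = -\frac{4945}{18} - \frac{215}{4} e_{1} e_{2} + \frac{3655}{72} e_{1} e_{3} + \frac{215}{18} e_{2} e_{3}
(67 e_{1} e_{2}) R2 = 201 - \frac{3082}{3} e_{1} e_{2} - \frac{134}{3} e_{1} e_{3} + \frac{1139}{6} e_{2} e_{3}
(-\frac{25}{6} e_{1} e_{3}) R2 = \frac{425}{36} - \frac{25}{9} e_{1} e_{2} + \frac{575}{9} e_{1} e_{3} - \frac{25}{2} e_{2} e_{3}
(3 e_{2} e_{3}) R2 = -2 - \frac{17}{2} e_{1} e_{2} - 9 e_{1} e_{3} - 46 e_{2} e_{3}
Summing the partial products and collecting blades:
Answer: -\frac{767}{12} - \frac{39325}{36} e_{1} e_{2} + \frac{4391}{72} e_{1} e_{3} + \frac{2579}{18} e_{2} e_{3}


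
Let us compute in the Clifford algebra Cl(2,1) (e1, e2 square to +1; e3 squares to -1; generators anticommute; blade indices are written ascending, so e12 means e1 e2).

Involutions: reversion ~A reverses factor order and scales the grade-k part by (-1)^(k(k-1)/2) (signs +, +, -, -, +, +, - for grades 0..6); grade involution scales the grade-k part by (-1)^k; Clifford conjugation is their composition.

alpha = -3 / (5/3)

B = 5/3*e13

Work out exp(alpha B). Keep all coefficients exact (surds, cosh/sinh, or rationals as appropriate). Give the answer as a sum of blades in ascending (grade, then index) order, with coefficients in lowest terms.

B^2 = (5/3)^2*(e13)^2 = 25/9*(+1) = 25/9 (a basis 2-blade squares to minus the product of its generators' squares).
B^2 = 25/9 — a positive square means the series sums to a boost: l = 5/3, alpha*l = -3, so exp(alpha B) = cosh(-3) + (sinh(-3)/(5/3))*B = cosh(3) + (-3*sinh(3)/5)*B.
Answer: cosh(3) - sinh(3)*e13


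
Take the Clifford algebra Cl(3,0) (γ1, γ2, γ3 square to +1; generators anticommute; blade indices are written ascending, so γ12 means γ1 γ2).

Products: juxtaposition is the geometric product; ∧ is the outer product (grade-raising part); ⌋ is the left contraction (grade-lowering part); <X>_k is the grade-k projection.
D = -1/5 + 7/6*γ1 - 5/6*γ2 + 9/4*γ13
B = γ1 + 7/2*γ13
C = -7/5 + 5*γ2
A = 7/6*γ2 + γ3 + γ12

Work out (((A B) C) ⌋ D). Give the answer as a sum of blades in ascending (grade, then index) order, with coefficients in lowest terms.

step 1: -7/2*γ1 - γ2 - 7/6*γ12 - γ13 - 7/2*γ23 - 49/12*γ123
step 2: -5 - 14/15*γ1 + 7/5*γ2 + 35/2*γ3 - 238/15*γ12 + 1309/60*γ13 + 49/10*γ23 + 643/60*γ123
step 3: -36247/720 - 1085/24*γ1 + 25/6*γ2 - 21/10*γ3 - 45/4*γ13
Answer: -36247/720 - 1085/24*γ1 + 25/6*γ2 - 21/10*γ3 - 45/4*γ13


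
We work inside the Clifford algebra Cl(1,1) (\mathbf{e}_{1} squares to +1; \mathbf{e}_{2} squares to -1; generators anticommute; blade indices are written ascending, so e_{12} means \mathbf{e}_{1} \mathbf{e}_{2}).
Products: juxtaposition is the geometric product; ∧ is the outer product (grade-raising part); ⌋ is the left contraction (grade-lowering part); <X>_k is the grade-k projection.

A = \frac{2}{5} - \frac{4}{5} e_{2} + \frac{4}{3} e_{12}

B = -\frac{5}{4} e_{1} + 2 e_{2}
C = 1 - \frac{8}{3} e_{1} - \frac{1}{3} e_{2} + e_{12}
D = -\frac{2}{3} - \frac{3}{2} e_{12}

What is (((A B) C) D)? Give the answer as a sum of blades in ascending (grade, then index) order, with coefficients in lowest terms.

step 1: \frac{8}{5} - \frac{19}{6} e_{1} + \frac{37}{15} e_{2} - e_{12}
step 2: \frac{148}{15} - \frac{53}{10} e_{1} - \frac{39}{10} e_{2} + \frac{247}{30} e_{12}
step 3: -\frac{3407}{180} + \frac{563}{60} e_{1} + \frac{211}{20} e_{2} - \frac{913}{45} e_{12}
Answer: -\frac{3407}{180} + \frac{563}{60} e_{1} + \frac{211}{20} e_{2} - \frac{913}{45} e_{12}


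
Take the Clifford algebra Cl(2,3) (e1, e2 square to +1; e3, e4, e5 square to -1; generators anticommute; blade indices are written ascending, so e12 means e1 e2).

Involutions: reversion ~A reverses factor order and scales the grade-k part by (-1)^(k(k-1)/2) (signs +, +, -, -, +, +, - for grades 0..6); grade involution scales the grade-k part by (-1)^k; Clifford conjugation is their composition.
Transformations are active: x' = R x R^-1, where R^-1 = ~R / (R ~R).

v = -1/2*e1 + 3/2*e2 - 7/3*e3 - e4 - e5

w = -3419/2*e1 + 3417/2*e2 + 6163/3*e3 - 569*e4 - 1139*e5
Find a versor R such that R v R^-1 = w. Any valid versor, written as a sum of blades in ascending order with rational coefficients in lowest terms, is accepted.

Since q(v) = q(w) = -89/18, the sum R = v + w = -1710*e1 + 1710*e2 + 2052*e3 - 570*e4 - 1140*e5 does the job whenever invertible.
Answer: -1710*e1 + 1710*e2 + 2052*e3 - 570*e4 - 1140*e5


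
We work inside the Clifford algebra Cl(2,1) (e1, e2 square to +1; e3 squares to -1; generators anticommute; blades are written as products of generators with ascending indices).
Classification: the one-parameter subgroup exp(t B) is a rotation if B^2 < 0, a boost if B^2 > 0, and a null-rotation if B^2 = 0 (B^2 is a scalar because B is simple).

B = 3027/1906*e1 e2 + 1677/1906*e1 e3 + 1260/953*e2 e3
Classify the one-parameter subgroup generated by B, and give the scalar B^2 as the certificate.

B^2 term by term: the squares give (3027/1906)^2*(e1 e2)^2 + (1677/1906)^2*(e1 e3)^2 + (1260/953)^2*(e2 e3)^2 = 9162729/3632836*(-1) + 2812329/3632836*(+1) + 1587600/908209*(+1) = 0 (each basis 2-blade squares to minus the product of its generators' squares); cross terms between blades sharing an index anticommute and cancel. So B^2 = 0.
Answer: null-rotation, certificate B^2 = 0. B^2 = 0 is basis-independent, so its sign is the whole story.


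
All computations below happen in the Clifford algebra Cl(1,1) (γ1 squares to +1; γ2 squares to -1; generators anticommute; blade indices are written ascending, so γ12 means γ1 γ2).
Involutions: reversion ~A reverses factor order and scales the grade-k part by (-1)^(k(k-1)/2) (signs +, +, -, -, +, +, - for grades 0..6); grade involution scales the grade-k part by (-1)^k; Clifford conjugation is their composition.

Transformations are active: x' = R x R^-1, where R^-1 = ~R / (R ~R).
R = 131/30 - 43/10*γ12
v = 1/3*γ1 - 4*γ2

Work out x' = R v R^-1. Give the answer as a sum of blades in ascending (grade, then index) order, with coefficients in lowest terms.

~R = 131/30 + 43/10*γ12, and R ~R = 26/45, so R^-1 = ~R / (26/45).
R v = -1417/90*γ1 - 481/30*γ2
Answer: -14299/60*γ1 - 4767/20*γ2


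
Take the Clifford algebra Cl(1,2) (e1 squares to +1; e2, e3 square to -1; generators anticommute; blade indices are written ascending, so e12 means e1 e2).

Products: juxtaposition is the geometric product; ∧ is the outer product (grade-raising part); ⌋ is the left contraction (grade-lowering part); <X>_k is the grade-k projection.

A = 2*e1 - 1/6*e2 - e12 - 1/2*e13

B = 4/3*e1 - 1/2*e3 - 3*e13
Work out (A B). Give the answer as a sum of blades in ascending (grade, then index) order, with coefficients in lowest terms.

step 1: 25/6 - 1/4*e1 + 4/3*e2 - 16/3*e3 + 2/9*e12 - e13 - 35/12*e23
Answer: 25/6 - 1/4*e1 + 4/3*e2 - 16/3*e3 + 2/9*e12 - e13 - 35/12*e23


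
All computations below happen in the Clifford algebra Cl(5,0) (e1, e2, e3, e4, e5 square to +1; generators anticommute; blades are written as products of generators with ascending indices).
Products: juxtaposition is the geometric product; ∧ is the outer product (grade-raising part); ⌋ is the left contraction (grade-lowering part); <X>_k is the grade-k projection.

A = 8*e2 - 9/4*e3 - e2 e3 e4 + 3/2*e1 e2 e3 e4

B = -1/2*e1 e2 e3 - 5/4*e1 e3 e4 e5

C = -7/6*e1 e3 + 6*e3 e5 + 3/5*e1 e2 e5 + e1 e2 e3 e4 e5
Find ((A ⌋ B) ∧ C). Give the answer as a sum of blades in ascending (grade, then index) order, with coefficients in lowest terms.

step 1: 9/8*e1 e2 + 4*e1 e3 - 45/16*e1 e4 e5
step 2: 27/4*e1 e2 e3 e5
Answer: 27/4*e1 e2 e3 e5


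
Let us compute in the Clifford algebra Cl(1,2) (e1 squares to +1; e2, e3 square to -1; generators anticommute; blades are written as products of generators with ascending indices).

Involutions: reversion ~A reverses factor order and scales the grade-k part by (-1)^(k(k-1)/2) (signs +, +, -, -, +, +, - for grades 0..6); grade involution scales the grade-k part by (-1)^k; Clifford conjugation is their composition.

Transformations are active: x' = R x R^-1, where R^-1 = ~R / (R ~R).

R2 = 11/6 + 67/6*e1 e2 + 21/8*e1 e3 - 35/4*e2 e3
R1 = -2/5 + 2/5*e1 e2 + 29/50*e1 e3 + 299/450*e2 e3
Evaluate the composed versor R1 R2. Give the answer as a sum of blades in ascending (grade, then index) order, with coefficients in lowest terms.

Distribute over the terms of R1 (each basis-blade product reordered to ascending indices, repeated generators contracted through their squares):
(-2/5) R2 = -11/15 - 67/15*e1 e2 - 21/20*e1 e3 + 7/2*e2 e3
(2/5*e1 e2) R2 = 67/15 + 11/15*e1 e2 + 7/2*e1 e3 - 21/20*e2 e3
(29/50*e1 e3) R2 = 609/400 - 203/40*e1 e2 + 319/300*e1 e3 + 1943/300*e2 e3
(299/450*e2 e3) R2 = 2093/360 - 2093/1200*e1 e2 + 20033/2700*e1 e3 + 3289/2700*e2 e3
Summing the partial products and collecting blades:
Answer: 39851/3600 - 4221/400*e1 e2 + 29519/2700*e1 e3 + 27391/2700*e2 e3


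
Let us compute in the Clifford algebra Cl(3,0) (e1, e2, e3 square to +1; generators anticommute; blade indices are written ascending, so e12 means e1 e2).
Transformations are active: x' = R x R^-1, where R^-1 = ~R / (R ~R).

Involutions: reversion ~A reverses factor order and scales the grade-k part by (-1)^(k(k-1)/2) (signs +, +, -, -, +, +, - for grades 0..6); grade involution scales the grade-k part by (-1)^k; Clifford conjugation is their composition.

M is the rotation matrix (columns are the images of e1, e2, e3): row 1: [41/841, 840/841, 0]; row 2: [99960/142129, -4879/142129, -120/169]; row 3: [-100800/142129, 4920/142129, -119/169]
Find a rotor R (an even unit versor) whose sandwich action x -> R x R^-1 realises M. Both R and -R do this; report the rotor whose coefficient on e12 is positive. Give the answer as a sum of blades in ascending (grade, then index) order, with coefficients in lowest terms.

Method: write R = a + b12*e12 + b13*e13 + b23*e23 with a^2 + b12^2 + b13^2 + b23^2 = 1 (so R^-1 = ~R). Expanding the columns R e_j ~R gives tr M = 4a^2 - 1 and, from the antisymmetric part, M21 - M12 = -4a*b12, M13 - M31 = 4a*b13, M32 - M23 = -4a*b23.
Here tr M = -98029/142129, so a^2 = (1 + tr M)/4 = 11025/142129 and a = ±105/377. Taking a = 105/377: M21 - M12 = -42000/142129, M13 - M31 = 100800/142129, M32 - M23 = 105840/142129, giving b12 = 100/377, b13 = 240/377, b23 = -252/377, i.e. R = 105/377 + 100/377*e12 + 240/377*e13 - 252/377*e23.
Its e12 coefficient is already positive.
Answer: 105/377 + 100/377*e12 + 240/377*e13 - 252/377*e23. Why the constraint matters: R and -R act identically through the sandwich — M has trace -98029/142129 either way — so only the sign condition on e12 picks one of the two preimages.
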